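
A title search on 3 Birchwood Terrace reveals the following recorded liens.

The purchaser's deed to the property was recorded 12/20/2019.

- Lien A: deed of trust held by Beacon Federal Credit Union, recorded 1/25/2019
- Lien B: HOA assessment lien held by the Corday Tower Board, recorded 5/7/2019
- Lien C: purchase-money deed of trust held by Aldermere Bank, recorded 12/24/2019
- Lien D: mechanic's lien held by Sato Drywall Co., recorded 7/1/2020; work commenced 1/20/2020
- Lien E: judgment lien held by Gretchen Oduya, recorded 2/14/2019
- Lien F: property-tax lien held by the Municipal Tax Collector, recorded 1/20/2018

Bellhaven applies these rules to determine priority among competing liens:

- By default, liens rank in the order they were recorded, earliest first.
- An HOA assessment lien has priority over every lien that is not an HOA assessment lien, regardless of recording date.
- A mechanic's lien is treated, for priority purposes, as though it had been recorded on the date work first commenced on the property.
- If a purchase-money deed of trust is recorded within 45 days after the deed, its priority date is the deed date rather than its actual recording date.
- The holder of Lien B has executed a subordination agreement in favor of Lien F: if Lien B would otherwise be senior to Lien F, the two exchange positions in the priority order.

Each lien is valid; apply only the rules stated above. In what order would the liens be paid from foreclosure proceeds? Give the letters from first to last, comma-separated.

Effective dates: C was recorded within the 45-day window, so its effective date is the deed date 12/20/2019; D's effective date is 1/20/2020, when work began.
B is an HOA assessment lien, so it outranks all other liens regardless of date.
Among the remaining liens, by effective date: F (1/20/2018), A (1/25/2019), E (2/14/2019), C (12/20/2019), D (1/20/2020).
Because B would otherwise rank above F, the subordination swaps them.

F, B, A, E, C, D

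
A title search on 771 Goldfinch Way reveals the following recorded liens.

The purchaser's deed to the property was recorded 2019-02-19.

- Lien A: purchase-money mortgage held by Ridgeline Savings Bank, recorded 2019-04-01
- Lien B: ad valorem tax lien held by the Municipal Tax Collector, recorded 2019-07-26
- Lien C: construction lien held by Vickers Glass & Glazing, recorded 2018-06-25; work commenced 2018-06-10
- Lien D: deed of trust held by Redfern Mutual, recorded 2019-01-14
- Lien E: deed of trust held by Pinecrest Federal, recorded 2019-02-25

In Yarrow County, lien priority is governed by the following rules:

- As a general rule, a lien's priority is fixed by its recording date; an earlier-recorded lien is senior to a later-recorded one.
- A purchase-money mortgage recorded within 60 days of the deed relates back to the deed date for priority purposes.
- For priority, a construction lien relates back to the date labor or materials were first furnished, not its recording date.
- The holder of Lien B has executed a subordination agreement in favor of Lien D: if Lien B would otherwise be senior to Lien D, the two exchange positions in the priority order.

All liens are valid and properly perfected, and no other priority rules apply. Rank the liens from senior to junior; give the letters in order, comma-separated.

Adjusting effective dates: A was recorded within the 60-day window, so its effective date is the deed date 2019-02-19; C relates back to 2018-06-10 (work commenced).
Sorted by effective date: C (2018-06-10), D (2019-01-14), A (2019-02-19), E (2019-02-25), B (2019-07-26).
Since B is not senior to D, the subordination leaves the order unchanged.

C, D, A, E, B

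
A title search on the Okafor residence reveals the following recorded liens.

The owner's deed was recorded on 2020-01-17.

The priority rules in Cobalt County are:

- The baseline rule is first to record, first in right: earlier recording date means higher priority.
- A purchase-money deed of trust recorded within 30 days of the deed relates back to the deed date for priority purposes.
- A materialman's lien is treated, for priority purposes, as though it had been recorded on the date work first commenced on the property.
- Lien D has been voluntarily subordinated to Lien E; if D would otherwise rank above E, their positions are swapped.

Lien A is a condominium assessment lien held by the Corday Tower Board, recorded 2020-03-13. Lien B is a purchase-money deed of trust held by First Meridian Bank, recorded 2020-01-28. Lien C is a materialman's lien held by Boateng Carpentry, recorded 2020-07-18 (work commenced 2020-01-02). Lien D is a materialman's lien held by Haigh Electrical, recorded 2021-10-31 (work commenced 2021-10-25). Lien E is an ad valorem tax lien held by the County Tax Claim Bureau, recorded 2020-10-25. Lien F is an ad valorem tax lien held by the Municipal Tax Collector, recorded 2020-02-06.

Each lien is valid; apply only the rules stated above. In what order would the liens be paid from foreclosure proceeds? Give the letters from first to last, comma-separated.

Effective dates after the stated exceptions: B relates back to the deed date 2020-01-17; C is treated as recorded 2020-01-02, the work-commencement date; D relates back to 2021-10-25 (work commenced).
Ordering by effective date: C (2020-01-02), B (2020-01-17), F (2020-02-06), A (2020-03-13), E (2020-10-25), D (2021-10-25).
Since D is not senior to E, the subordination leaves the order unchanged.

C, B, F, A, E, D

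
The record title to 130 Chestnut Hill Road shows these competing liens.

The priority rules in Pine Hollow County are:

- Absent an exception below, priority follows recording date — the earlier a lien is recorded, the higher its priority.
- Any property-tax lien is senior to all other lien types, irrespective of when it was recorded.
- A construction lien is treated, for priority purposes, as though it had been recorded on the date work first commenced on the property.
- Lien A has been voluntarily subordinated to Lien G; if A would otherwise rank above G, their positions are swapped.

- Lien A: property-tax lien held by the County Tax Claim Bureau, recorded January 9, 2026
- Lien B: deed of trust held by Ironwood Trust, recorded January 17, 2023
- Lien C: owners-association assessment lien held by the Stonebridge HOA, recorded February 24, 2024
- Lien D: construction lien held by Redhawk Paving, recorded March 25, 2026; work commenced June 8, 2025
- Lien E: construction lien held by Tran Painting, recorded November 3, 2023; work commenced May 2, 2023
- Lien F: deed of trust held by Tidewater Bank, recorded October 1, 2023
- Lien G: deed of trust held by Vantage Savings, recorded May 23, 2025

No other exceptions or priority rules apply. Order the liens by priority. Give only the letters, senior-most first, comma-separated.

First, effective dates: D's effective date is June 8, 2025, when work began; E's effective date is May 2, 2023, when work began.
A is a property-tax lien, so it outranks all other liens regardless of date.
The other liens, earliest effective date first: B (January 17, 2023), E (May 2, 2023), F (October 1, 2023), C (February 24, 2024), G (May 23, 2025), D (June 8, 2025).
Because A would otherwise rank above G, the subordination swaps them.

G, B, E, F, C, A, D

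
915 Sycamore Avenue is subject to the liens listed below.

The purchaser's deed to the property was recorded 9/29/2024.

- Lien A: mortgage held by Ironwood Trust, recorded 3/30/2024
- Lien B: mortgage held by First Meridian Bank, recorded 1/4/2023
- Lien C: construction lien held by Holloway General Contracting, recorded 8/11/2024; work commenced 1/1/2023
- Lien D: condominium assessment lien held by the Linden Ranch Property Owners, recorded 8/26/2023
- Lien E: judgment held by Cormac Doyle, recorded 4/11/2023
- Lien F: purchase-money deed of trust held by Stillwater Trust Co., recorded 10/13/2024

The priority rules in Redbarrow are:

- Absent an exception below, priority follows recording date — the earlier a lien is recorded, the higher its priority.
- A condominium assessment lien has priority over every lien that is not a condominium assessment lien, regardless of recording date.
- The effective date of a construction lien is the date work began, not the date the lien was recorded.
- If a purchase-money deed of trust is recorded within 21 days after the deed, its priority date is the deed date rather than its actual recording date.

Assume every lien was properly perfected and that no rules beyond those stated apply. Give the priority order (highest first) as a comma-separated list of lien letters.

Effective dates: C's effective date is 1/1/2023, when work began; F relates back to the deed date 9/29/2024.
As a condominium assessment lien, D is senior to every other lien.
Remaining liens by effective date: C (1/1/2023), B (1/4/2023), E (4/11/2023), A (3/30/2024), F (9/29/2024).

D, C, B, E, A, F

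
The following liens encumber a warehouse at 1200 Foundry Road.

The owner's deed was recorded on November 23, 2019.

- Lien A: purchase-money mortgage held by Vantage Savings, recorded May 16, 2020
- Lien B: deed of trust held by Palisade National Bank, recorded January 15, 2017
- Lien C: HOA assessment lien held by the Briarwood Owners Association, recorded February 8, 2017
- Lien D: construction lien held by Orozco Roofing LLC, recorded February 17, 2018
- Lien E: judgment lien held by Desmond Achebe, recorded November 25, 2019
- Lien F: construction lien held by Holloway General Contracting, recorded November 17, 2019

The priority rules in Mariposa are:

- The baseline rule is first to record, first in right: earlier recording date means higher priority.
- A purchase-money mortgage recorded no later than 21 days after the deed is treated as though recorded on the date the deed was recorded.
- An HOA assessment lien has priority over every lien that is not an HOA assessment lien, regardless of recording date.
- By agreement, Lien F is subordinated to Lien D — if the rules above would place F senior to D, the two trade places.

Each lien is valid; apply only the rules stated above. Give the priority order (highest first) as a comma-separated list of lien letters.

C, B, D, F, E, A

Effective dates: A was recorded 175 days after the deed — beyond 21 days — so no relation-back applies.
C is an HOA assessment lien and takes priority over every other lien.
Ordering the rest by effective date: B (January 15, 2017), D (February 17, 2018), F (November 17, 2019), E (November 25, 2019), A (May 16, 2020).
Since F is not senior to D, the subordination leaves the order unchanged.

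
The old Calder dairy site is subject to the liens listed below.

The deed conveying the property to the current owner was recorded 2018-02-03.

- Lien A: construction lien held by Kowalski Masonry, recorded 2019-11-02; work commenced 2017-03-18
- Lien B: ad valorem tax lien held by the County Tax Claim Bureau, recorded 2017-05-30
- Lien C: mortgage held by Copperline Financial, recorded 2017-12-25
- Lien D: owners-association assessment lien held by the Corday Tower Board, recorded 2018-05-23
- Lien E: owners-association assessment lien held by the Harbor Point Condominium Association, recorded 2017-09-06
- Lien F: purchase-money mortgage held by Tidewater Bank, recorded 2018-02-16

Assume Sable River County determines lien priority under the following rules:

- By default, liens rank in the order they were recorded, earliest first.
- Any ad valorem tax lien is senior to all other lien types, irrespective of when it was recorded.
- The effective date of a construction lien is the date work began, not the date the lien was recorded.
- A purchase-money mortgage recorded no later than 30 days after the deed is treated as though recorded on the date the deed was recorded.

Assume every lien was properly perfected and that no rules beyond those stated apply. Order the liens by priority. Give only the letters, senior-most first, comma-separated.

B, A, E, C, F, D

Effective dates after the stated exceptions: A's effective date is 2017-03-18, when work began; F's effective date is the deed date, 2018-02-03.
B is an ad valorem tax lien and takes priority over every other lien.
Ordering the rest by effective date: A (2017-03-18), E (2017-09-06), C (2017-12-25), F (2018-02-03), D (2018-05-23).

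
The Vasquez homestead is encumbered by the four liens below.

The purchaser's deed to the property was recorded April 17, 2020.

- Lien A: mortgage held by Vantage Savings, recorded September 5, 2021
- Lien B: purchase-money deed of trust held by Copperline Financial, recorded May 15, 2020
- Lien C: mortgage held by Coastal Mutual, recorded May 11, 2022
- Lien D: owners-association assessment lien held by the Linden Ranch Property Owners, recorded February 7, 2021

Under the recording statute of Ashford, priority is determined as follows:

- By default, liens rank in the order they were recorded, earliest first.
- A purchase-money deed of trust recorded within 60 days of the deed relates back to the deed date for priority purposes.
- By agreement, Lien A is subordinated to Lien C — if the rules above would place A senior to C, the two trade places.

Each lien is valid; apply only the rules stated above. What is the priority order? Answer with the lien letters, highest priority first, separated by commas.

Adjusting effective dates: B was recorded within the 60-day window, so its effective date is the deed date April 17, 2020.
Ordering by effective date: B (April 17, 2020), D (February 7, 2021), A (September 5, 2021), C (May 11, 2022).
A would otherwise be senior to C, so under the subordination agreement A and C exchange positions.

B, D, C, A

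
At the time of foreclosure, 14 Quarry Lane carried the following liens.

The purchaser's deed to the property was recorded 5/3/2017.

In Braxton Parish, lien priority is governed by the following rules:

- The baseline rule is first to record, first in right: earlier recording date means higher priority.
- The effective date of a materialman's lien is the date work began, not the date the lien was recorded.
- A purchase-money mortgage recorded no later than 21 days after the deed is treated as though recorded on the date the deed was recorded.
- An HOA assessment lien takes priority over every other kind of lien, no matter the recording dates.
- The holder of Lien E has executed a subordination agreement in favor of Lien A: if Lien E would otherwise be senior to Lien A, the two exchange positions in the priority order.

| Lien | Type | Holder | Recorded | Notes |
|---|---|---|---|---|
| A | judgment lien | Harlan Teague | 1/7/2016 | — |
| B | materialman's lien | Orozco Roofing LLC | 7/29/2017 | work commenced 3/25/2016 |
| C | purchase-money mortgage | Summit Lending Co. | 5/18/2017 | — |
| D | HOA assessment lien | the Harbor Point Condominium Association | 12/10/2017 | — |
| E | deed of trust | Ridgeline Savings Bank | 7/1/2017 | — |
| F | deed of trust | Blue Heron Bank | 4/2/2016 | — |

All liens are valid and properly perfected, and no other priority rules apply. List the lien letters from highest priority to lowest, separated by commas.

D, A, B, F, C, E

First, effective dates: B's effective date is 3/25/2016, when work began; C was recorded within the 21-day window, so its effective date is the deed date 5/3/2017.
D is an HOA assessment lien and takes priority over every other lien.
The other liens, earliest effective date first: A (1/7/2016), B (3/25/2016), F (4/2/2016), C (5/3/2017), E (7/1/2017).
Since E is not senior to A, the subordination leaves the order unchanged.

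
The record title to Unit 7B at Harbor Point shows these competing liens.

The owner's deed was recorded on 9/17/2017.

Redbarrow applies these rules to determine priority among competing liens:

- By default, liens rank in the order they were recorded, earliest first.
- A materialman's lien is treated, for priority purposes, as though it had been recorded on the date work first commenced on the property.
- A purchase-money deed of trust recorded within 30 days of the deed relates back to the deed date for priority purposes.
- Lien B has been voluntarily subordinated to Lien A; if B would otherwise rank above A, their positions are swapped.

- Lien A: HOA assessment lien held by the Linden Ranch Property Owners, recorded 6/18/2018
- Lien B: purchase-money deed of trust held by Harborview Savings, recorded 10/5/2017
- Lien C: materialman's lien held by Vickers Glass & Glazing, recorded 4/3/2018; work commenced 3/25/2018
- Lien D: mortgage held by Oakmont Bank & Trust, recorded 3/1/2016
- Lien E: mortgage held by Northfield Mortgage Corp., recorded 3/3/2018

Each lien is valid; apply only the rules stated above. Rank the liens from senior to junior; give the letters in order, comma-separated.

D, A, E, C, B

Adjusting effective dates: B was recorded within the 30-day window, so its effective date is the deed date 9/17/2017; C's effective date is 3/25/2018, when work began.
By effective date: D (3/1/2016), B (9/17/2017), E (3/3/2018), C (3/25/2018), A (6/18/2018).
B is senior to A before the subordination, so the two trade places.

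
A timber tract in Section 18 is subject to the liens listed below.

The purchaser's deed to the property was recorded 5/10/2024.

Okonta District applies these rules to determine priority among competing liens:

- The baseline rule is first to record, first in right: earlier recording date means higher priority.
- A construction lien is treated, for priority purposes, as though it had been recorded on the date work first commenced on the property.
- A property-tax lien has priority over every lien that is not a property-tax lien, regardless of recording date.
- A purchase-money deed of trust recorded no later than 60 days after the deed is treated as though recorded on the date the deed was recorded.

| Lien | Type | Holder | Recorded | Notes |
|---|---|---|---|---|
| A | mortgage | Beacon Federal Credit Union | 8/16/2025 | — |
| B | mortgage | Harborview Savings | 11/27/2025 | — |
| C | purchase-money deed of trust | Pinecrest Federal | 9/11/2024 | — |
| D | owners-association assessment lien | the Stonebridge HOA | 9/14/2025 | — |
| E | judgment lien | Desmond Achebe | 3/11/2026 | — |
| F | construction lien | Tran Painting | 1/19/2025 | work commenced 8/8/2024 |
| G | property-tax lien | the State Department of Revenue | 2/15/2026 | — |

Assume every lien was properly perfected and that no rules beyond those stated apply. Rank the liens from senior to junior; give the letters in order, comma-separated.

G, F, C, A, D, B, E

First, effective dates: C was recorded 124 days after the deed — beyond 60 days — so no relation-back applies; F's effective date is 8/8/2024, when work began.
As a property-tax lien, G is senior to every other lien.
Remaining liens by effective date: F (8/8/2024), C (9/11/2024), A (8/16/2025), D (9/14/2025), B (11/27/2025), E (3/11/2026).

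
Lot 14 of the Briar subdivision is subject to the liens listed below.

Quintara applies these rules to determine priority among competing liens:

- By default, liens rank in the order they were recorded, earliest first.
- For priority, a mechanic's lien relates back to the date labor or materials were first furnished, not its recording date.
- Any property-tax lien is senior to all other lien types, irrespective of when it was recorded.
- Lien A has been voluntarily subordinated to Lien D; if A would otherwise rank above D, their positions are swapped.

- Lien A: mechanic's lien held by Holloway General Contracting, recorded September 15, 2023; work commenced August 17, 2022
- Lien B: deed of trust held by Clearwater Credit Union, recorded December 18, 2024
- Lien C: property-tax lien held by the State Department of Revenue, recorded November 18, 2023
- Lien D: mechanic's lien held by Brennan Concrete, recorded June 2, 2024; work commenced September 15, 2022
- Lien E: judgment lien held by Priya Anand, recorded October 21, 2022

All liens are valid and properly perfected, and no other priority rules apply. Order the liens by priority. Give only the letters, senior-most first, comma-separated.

C, D, A, E, B

Effective dates: A is treated as recorded August 17, 2022, the work-commencement date; D relates back to September 15, 2022 (work commenced).
As a property-tax lien, C is senior to every other lien.
The other liens, earliest effective date first: A (August 17, 2022), D (September 15, 2022), E (October 21, 2022), B (December 18, 2024).
A is senior to D before the subordination, so the two trade places.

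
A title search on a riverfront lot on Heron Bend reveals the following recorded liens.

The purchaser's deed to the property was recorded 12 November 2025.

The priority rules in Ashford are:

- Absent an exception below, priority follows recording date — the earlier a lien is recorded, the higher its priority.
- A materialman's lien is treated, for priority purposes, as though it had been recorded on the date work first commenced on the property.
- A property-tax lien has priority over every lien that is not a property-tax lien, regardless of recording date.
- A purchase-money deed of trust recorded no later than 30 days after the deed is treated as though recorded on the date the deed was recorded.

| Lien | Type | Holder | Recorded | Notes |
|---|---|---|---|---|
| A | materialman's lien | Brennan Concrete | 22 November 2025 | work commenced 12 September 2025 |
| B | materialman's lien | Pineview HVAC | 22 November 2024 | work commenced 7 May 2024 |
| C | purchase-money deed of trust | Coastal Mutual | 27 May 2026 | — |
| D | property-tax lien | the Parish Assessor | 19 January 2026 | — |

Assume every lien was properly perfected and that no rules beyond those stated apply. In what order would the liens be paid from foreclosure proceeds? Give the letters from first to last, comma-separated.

D, B, A, C

Effective dates after the stated exceptions: A is treated as recorded 12 September 2025, the work-commencement date; B relates back to 7 May 2024 (work commenced); C missed the 30-day window (196 days after the deed), so its recording date stands.
D, as a property-tax lien, has superpriority and ranks first.
Ordering the rest by effective date: B (7 May 2024), A (12 September 2025), C (27 May 2026).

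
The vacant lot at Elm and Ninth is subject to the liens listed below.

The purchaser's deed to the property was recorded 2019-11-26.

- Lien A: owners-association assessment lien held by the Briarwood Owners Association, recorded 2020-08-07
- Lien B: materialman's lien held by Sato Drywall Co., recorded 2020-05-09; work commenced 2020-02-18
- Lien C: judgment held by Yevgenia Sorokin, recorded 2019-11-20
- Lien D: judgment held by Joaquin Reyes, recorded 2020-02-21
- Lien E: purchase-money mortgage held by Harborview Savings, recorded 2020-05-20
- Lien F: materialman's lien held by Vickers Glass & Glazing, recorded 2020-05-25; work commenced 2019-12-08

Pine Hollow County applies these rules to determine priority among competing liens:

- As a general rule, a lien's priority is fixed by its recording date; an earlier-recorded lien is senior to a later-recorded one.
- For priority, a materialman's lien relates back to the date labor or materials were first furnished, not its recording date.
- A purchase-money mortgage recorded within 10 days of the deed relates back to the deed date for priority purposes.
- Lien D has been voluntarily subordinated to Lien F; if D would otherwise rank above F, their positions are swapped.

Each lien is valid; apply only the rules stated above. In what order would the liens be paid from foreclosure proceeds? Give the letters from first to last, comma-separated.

Effective dates: B relates back to 2020-02-18 (work commenced); E was recorded 176 days after the deed — beyond 10 days — so no relation-back applies; F is treated as recorded 2019-12-08, the work-commencement date.
By effective date, earliest first: C (2019-11-20), F (2019-12-08), B (2020-02-18), D (2020-02-21), E (2020-05-20), A (2020-08-07).
D is already junior to F, so the subordination agreement changes nothing.

C, F, B, D, E, A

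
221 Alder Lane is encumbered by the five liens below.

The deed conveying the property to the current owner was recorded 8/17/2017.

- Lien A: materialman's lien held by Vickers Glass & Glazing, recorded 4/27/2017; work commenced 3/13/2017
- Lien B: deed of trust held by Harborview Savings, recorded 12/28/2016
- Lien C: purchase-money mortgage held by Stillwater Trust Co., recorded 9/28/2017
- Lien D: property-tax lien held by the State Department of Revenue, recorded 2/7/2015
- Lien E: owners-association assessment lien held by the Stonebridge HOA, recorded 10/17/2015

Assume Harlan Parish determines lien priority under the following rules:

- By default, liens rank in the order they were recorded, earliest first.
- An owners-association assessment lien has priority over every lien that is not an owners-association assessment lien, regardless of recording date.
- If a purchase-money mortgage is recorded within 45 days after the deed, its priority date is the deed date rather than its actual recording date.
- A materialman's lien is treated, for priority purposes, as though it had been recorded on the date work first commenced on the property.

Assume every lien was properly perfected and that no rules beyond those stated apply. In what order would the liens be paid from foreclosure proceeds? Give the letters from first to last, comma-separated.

Effective dates after the stated exceptions: A's effective date is 3/13/2017, when work began; C relates back to the deed date 8/17/2017.
E is an owners-association assessment lien, so it outranks all other liens regardless of date.
Remaining liens by effective date: D (2/7/2015), B (12/28/2016), A (3/13/2017), C (8/17/2017).

E, D, B, A, C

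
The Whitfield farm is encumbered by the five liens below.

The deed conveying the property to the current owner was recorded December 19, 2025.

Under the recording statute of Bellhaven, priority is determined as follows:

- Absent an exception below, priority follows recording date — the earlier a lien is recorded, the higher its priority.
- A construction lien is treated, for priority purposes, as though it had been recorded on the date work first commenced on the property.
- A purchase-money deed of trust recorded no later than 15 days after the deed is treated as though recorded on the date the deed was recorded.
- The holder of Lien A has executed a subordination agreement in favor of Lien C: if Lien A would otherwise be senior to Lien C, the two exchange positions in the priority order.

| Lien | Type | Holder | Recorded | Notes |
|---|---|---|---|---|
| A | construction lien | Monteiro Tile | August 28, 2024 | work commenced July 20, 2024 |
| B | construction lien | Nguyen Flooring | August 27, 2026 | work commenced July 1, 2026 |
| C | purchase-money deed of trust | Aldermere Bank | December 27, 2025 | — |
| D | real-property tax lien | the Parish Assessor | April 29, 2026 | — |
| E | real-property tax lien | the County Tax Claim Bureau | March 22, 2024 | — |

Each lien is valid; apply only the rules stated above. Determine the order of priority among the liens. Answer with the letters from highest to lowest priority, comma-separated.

Effective dates after the stated exceptions: A relates back to July 20, 2024 (work commenced); B's effective date is July 1, 2026, when work began; C's effective date is the deed date, December 19, 2025.
Ordering by effective date: E (March 22, 2024), A (July 20, 2024), C (December 19, 2025), D (April 29, 2026), B (July 1, 2026).
Because A would otherwise rank above C, the subordination swaps them.

E, C, A, D, B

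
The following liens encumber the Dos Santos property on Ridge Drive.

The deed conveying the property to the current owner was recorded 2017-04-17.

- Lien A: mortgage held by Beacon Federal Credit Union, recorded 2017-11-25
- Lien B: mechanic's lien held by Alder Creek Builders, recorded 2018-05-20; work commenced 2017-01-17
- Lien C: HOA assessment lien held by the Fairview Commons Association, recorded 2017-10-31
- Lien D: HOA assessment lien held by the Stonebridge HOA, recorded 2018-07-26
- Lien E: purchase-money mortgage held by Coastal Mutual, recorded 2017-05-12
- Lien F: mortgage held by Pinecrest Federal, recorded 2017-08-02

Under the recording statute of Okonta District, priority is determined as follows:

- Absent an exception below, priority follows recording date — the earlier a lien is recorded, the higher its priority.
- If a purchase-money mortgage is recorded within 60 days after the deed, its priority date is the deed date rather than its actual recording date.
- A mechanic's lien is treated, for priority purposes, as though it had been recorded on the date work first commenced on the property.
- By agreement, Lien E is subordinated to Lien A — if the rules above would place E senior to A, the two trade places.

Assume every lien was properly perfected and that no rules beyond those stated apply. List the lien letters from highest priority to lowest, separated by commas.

B, A, F, C, E, D

Effective dates: B is treated as recorded 2017-01-17, the work-commencement date; E was recorded within the 60-day window, so its effective date is the deed date 2017-04-17.
By effective date, earliest first: B (2017-01-17), E (2017-04-17), F (2017-08-02), C (2017-10-31), A (2017-11-25), D (2018-07-26).
The subordination applies — E was senior to A — so E and A swap.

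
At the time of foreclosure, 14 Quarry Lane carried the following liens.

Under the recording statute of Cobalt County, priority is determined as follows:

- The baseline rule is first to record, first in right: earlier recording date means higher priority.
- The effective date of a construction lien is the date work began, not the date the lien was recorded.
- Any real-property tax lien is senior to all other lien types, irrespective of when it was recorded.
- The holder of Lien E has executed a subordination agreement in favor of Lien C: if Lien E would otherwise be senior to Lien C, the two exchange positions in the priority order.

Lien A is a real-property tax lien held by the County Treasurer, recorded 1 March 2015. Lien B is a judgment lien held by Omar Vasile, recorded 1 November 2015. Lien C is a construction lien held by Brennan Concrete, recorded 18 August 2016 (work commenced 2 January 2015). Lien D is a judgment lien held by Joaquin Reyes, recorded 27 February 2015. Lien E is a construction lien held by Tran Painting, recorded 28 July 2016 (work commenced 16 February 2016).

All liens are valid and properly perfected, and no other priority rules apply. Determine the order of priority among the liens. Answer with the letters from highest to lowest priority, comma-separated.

A, C, D, B, E

Effective dates after the stated exceptions: C is treated as recorded 2 January 2015, the work-commencement date; E is treated as recorded 16 February 2016, the work-commencement date.
A is a real-property tax lien, so it outranks all other liens regardless of date.
The other liens, earliest effective date first: C (2 January 2015), D (27 February 2015), B (1 November 2015), E (16 February 2016).
E is already junior to C, so the subordination agreement changes nothing.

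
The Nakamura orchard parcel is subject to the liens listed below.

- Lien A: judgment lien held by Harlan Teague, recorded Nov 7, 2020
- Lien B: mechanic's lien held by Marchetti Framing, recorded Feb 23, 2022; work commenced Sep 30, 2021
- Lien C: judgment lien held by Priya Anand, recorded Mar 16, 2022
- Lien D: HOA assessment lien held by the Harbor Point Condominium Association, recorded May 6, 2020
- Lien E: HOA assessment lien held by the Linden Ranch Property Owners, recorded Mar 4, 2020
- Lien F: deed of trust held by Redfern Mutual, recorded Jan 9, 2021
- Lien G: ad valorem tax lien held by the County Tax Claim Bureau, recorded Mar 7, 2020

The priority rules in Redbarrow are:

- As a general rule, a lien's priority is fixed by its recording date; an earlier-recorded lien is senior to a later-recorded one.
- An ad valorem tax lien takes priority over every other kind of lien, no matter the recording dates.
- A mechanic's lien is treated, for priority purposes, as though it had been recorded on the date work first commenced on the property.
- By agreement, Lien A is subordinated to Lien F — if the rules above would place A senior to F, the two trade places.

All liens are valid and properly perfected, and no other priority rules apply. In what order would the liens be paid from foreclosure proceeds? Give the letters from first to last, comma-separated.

First, effective dates: B's effective date is Sep 30, 2021, when work began.
G is an ad valorem tax lien, so it outranks all other liens regardless of date.
Remaining liens by effective date: E (Mar 4, 2020), D (May 6, 2020), A (Nov 7, 2020), F (Jan 9, 2021), B (Sep 30, 2021), C (Mar 16, 2022).
A is senior to F before the subordination, so the two trade places.

G, E, D, F, A, B, C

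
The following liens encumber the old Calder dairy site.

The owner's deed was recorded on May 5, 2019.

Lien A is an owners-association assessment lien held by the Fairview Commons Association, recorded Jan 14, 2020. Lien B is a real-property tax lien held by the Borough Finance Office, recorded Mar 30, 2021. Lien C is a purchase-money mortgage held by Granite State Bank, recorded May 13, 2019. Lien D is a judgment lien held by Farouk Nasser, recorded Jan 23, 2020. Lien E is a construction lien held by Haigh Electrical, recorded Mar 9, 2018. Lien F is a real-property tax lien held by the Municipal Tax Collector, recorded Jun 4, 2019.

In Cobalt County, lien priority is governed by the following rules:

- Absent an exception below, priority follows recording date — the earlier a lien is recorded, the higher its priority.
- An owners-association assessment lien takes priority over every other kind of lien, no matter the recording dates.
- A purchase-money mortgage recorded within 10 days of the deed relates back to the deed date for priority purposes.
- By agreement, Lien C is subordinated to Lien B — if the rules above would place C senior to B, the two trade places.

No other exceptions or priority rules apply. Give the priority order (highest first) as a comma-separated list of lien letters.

Effective dates: C relates back to the deed date May 5, 2019.
A is an owners-association assessment lien and takes priority over every other lien.
Remaining liens by effective date: E (Mar 9, 2018), C (May 5, 2019), F (Jun 4, 2019), D (Jan 23, 2020), B (Mar 30, 2021).
The subordination applies — C was senior to B — so C and B swap.

A, E, B, F, D, C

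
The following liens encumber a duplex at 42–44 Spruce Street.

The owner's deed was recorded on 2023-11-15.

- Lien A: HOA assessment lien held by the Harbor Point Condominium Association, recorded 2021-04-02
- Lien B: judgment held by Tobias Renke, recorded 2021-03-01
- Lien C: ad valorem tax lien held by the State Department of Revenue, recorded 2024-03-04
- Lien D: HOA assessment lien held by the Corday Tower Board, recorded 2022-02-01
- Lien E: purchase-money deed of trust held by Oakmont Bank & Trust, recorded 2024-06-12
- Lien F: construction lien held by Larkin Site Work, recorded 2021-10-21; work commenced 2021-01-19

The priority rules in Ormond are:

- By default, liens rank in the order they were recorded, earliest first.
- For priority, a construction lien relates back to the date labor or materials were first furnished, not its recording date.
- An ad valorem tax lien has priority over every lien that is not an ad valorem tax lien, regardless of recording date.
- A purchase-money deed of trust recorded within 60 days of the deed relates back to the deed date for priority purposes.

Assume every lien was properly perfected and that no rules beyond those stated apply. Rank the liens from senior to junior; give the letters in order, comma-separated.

C, F, B, A, D, E

Adjusting effective dates: E was recorded 210 days after the deed, outside the 60-day window, so it keeps its recording date; F is treated as recorded 2021-01-19, the work-commencement date.
C, as an ad valorem tax lien, has superpriority and ranks first.
Among the remaining liens, by effective date: F (2021-01-19), B (2021-03-01), A (2021-04-02), D (2022-02-01), E (2024-06-12).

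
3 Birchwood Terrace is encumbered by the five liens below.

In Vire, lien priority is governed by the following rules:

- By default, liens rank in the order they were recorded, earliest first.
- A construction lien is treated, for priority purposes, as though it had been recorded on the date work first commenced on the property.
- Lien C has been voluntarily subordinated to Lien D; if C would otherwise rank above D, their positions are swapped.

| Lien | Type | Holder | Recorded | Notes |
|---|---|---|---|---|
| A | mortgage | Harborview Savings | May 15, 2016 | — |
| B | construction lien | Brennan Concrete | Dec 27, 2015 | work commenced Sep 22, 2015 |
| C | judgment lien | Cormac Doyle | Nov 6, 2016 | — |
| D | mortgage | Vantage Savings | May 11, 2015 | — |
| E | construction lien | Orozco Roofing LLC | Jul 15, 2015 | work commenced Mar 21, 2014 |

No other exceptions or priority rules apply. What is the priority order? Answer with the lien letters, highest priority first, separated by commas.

Effective dates: B relates back to Sep 22, 2015 (work commenced); E's effective date is Mar 21, 2014, when work began.
Ordering by effective date: E (Mar 21, 2014), D (May 11, 2015), B (Sep 22, 2015), A (May 15, 2016), C (Nov 6, 2016).
Since C is not senior to D, the subordination leaves the order unchanged.

E, D, B, A, C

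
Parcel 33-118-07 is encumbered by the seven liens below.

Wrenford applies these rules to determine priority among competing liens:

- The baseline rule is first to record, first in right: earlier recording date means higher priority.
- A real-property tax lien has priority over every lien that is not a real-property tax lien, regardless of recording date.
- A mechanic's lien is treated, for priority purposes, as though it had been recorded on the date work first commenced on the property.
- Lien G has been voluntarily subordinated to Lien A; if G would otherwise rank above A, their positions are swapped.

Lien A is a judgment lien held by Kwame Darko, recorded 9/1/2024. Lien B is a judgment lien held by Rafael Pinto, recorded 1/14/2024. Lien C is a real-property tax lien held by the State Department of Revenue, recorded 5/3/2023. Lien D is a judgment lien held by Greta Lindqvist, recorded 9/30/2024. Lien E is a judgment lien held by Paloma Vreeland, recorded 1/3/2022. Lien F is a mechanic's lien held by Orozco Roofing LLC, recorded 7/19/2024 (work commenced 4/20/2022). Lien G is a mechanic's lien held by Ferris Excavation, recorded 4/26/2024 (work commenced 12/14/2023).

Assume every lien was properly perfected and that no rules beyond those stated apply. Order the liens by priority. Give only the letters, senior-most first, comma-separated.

C, E, F, A, B, G, D

Adjusting effective dates: F's effective date is 4/20/2022, when work began; G's effective date is 12/14/2023, when work began.
C is a real-property tax lien and takes priority over every other lien.
Remaining liens by effective date: E (1/3/2022), F (4/20/2022), G (12/14/2023), B (1/14/2024), A (9/1/2024), D (9/30/2024).
The subordination applies — G was senior to A — so G and A swap.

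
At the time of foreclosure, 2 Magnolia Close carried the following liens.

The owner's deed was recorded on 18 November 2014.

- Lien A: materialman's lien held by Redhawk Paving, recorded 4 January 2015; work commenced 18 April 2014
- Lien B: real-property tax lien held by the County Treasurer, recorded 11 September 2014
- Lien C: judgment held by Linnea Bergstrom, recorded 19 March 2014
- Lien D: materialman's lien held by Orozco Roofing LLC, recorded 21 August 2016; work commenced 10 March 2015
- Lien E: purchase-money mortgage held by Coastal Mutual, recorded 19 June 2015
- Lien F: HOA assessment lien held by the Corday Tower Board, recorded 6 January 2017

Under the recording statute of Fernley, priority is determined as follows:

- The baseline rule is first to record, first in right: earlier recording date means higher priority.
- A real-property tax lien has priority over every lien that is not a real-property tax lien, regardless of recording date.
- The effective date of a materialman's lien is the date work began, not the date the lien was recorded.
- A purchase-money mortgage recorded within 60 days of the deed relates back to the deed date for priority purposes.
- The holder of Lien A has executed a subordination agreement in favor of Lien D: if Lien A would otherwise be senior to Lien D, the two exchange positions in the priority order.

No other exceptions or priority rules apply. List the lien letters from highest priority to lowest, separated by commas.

B, C, D, A, E, F

Effective dates: A's effective date is 18 April 2014, when work began; D relates back to 10 March 2015 (work commenced); E missed the 60-day window (213 days after the deed), so its recording date stands.
B is a real-property tax lien, so it outranks all other liens regardless of date.
The other liens, earliest effective date first: C (19 March 2014), A (18 April 2014), D (10 March 2015), E (19 June 2015), F (6 January 2017).
A would otherwise be senior to D, so under the subordination agreement A and D exchange positions.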